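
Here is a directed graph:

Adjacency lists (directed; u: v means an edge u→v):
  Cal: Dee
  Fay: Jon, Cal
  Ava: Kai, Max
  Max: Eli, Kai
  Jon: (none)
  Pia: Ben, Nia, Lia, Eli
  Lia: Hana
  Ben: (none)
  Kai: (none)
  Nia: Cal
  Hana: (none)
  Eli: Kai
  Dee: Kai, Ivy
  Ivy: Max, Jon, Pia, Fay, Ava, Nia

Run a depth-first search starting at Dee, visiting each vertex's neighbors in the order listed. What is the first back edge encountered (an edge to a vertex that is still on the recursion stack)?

Cal->Dee

DFS from Dee (visiting each vertex's neighbors in the order listed); mark gray on enter, black on exit:
Dee gray
  Kai gray
  Kai black
  Ivy gray
    Max gray
      Eli gray
        Eli→Kai: Kai black — skip
      Eli black
      Max→Kai: Kai black — skip
    Max black
    Jon gray
    Jon black
    Pia gray
      Ben gray
      Ben black
      Nia gray
        Cal gray
          Cal→Dee: Dee is gray → back edge
First back edge: Cal → Dee.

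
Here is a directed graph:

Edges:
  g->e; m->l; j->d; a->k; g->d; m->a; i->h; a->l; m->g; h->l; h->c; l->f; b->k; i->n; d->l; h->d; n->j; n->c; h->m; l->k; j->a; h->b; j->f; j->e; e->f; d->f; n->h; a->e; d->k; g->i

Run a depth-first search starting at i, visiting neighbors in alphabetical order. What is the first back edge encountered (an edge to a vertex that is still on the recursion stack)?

DFS from i (visiting neighbors in alphabetical order); mark gray on enter, black on exit:
i gray
  h gray
    b gray
      k gray
      k black
    b black
    c gray
    c black
    d gray
      f gray
      f black
      d→k: k black — skip
      l gray
        l→f: f black — skip
        l→k: k black — skip
      l black
    d black
    h→l: l black — skip
    m gray
      a gray
        e gray
          e→f: f black — skip
        e black
        a→k: k black — skip
        a→l: l black — skip
      a black
      g gray
        g→d: d black — skip
        g→e: e black — skip
        g→i: i is gray → back edge
First back edge: g → i.

g→i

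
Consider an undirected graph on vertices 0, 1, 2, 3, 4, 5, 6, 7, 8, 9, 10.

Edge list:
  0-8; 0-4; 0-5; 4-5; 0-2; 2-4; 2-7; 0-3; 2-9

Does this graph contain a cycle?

Yes

DFS, tracking each vertex's parent; an edge to a visited non-parent vertex closes a cycle.
Start from 4:
visit 4 (parent –)
  visit 5 (parent 4)
    visit 0 (parent 5)
      0–4: 4 visited and ≠ parent → cycle
Cycle: 4 – 5 – 0 – 4.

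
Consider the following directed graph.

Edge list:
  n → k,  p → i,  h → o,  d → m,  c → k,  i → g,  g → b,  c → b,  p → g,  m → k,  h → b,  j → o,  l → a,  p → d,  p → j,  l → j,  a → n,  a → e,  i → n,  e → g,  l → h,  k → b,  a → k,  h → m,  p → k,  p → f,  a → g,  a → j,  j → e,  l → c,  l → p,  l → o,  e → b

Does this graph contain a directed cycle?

No

DFS with white/gray/black marking, starting from o:
o gray
o black
d gray
  m gray
    k gray
      b gray
      b black
    k black
  m black
d black
h gray
  h→o: o black — skip
  h→m: m black — skip
  h→b: b black — skip
h black
j gray
  e gray
    g gray
      g→b: b black — skip
    g black
    e→b: b black — skip
  e black
  j→o: o black — skip
j black
l gray
  a gray
    n gray
      n→k: k black — skip
    n black
    a→k: k black — skip
    a→g: g black — skip
    a→e: e black — skip
    a→j: j black — skip
  a black
  c gray
    c→k: k black — skip
    c→b: b black — skip
  c black
  l→h: h black — skip
  p gray
    p→d: d black — skip
    i gray
      i→g: g black — skip
      i→n: n black — skip
    i black
    p→g: g black — skip
    f gray
    f black
    p→j: j black — skip
    p→k: k black — skip
  p black
  l→o: o black — skip
  l→j: j black — skip
l black
Every edge goes to a white or black vertex — no back edge, so the graph is acyclic.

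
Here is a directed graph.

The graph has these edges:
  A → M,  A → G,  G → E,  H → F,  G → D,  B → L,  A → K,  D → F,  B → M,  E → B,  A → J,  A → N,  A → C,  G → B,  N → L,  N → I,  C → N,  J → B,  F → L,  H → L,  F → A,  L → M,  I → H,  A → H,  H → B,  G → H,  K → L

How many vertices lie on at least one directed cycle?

8

A vertex is on a directed cycle iff it belongs to a strongly connected component of size ≥ 2 (or has a self-loop).
The vertices on cycles are {A, C, D, F, G, H, I, N} — 8 in total.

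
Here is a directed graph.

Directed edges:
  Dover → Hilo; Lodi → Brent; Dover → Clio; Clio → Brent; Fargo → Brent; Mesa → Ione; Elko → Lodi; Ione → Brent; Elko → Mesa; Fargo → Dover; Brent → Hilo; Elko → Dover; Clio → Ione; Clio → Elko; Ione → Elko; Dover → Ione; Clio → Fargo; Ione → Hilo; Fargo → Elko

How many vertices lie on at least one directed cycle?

6

A vertex is on a directed cycle iff it belongs to a strongly connected component of size ≥ 2 (or has a self-loop).
The vertices on cycles are {Clio, Elko, Ione, Mesa, Dover, Fargo} — 6 in total.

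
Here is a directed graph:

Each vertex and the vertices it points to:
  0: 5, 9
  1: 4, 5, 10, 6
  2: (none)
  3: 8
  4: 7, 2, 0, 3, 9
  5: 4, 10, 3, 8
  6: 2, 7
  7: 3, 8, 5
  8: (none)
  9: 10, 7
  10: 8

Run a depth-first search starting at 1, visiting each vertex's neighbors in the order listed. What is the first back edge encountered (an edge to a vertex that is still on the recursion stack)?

DFS from 1 (visiting each vertex's neighbors in the order listed); mark gray on enter, black on exit:
1 gray
  4 gray
    7 gray
      3 gray
        8 gray
        8 black
      3 black
      7→8: 8 black — skip
      5 gray
        5→4: 4 is gray → back edge
First back edge: 5 → 4.

5→4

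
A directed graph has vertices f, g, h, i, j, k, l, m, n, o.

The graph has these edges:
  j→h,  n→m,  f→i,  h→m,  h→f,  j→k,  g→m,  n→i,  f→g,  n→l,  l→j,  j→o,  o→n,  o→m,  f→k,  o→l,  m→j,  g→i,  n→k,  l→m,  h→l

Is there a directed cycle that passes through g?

g is on a cycle iff g can reach itself via ≥1 edge.
g → m → j → h → f → g — yes.

Yes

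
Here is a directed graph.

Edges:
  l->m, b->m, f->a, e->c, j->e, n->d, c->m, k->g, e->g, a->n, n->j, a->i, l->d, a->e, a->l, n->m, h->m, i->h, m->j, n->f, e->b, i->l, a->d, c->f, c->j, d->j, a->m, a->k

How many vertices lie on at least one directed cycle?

A vertex is on a directed cycle iff it belongs to a strongly connected component of size ≥ 2 (or has a self-loop).
The vertices on cycles are {a, b, c, d, e, f, h, i, j, l, m, n} — 12 in total.

12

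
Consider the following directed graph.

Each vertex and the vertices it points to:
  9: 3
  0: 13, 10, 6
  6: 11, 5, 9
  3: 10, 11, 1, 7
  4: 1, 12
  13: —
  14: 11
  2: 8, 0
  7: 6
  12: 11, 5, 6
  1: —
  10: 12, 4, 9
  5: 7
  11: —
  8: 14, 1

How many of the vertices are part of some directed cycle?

A vertex is on a directed cycle iff it belongs to a strongly connected component of size ≥ 2 (or has a self-loop).
The vertices on cycles are {3, 4, 5, 6, 7, 9, 10, 12} — 8 in total.

8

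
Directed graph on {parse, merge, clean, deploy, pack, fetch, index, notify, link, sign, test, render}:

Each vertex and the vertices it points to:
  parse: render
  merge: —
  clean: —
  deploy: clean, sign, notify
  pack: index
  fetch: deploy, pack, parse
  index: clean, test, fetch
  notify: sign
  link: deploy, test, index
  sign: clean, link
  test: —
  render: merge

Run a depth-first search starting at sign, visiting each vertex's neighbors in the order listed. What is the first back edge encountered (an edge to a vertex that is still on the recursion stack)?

DFS from sign (visiting each vertex's neighbors in the order listed); mark gray on enter, black on exit:
sign gray
  clean gray
  clean black
  link gray
    deploy gray
      deploy→clean: clean black — skip
      deploy→sign: sign is gray → back edge
First back edge: deploy → sign.

deploy→sign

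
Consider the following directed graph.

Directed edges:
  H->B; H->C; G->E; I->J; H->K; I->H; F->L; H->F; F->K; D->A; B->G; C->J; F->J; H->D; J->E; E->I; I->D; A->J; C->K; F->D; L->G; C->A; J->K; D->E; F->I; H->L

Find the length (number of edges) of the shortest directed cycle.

3

For each vertex v, BFS finds the shortest path from v back to v.
The shortest such closed walk is H → F → I → H, length 3.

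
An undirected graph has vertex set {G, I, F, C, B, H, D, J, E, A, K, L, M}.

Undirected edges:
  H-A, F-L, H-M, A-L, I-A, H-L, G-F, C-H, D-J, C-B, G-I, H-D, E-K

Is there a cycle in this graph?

Yes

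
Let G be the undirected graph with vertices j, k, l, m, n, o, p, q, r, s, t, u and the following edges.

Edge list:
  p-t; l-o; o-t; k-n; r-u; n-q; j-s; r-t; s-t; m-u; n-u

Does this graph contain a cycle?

No

DFS, tracking each vertex's parent; an edge to a visited non-parent vertex closes a cycle.
Start from m:
visit m (parent –)
  visit u (parent m)
    u–m: parent, skip
    visit r (parent u)
      r–u: parent, skip
      visit t (parent r)
        visit p (parent t)
          p–t: parent, skip
        visit s (parent t)
          s–t: parent, skip
          visit j (parent s)
            j–s: parent, skip
        visit o (parent t)
          visit l (parent o)
            l–o: parent, skip
          o–t: parent, skip
        t–r: parent, skip
    visit n (parent u)
      visit q (parent n)
        q–n: parent, skip
      n–u: parent, skip
      visit k (parent n)
        k–n: parent, skip
No non-parent visited neighbor found — the graph is a forest.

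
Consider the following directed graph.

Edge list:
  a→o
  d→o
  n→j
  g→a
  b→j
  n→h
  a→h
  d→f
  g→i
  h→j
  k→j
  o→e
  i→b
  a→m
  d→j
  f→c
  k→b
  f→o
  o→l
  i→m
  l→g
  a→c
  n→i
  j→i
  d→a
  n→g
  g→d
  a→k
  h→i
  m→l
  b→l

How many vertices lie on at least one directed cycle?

12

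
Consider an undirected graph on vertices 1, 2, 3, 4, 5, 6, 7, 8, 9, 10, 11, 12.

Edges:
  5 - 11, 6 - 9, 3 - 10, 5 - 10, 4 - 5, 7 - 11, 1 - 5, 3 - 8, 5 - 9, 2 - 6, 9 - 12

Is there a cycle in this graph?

DFS, tracking each vertex's parent; an edge to a visited non-parent vertex closes a cycle.
Start from 3:
visit 3 (parent –)
  visit 8 (parent 3)
    8–3: parent, skip
  visit 10 (parent 3)
    10–3: parent, skip
    visit 5 (parent 10)
      visit 9 (parent 5)
        visit 12 (parent 9)
          12–9: parent, skip
        9–5: parent, skip
        visit 6 (parent 9)
          visit 2 (parent 6)
            2–6: parent, skip
          6–9: parent, skip
      5–10: parent, skip
      visit 11 (parent 5)
        11–5: parent, skip
        visit 7 (parent 11)
          7–11: parent, skip
      visit 4 (parent 5)
        4–5: parent, skip
      visit 1 (parent 5)
        1–5: parent, skip
No non-parent visited neighbor found — the graph is a forest.

No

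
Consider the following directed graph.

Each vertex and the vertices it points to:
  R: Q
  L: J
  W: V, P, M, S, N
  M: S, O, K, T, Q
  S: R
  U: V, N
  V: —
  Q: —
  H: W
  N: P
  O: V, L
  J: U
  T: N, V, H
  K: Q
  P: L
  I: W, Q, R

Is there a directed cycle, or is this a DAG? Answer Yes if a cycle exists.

Yes

DFS with white/gray/black marking, starting from W:
W gray
  V gray
  V black
  P gray
    L gray
      J gray
        U gray
          U→V: V black — skip
          N gray
            N→P: P is gray → back edge
Back edge found, so a cycle exists: P → L → J → U → N → P.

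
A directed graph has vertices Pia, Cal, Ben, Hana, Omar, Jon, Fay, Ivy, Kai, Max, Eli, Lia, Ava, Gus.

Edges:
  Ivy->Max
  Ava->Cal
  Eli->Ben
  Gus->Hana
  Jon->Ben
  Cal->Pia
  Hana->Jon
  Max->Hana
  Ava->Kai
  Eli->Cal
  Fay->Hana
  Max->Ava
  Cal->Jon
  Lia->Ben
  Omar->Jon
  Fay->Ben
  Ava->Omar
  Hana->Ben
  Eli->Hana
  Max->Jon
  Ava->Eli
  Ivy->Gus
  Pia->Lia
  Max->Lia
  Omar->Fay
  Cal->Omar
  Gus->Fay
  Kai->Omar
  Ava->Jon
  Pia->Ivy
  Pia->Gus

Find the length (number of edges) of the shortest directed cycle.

5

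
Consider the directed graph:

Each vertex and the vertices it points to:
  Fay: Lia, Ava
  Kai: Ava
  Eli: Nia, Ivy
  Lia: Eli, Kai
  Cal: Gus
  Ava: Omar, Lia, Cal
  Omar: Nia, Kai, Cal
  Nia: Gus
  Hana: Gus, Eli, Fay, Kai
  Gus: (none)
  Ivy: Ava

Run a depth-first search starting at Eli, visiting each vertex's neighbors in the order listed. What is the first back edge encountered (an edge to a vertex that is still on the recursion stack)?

Kai->Ava

DFS from Eli (visiting each vertex's neighbors in the order listed); mark gray on enter, black on exit:
Eli gray
  Nia gray
    Gus gray
    Gus black
  Nia black
  Ivy gray
    Ava gray
      Omar gray
        Omar→Nia: Nia black — skip
        Kai gray
          Kai→Ava: Ava is gray → back edge
First back edge: Kai → Ava.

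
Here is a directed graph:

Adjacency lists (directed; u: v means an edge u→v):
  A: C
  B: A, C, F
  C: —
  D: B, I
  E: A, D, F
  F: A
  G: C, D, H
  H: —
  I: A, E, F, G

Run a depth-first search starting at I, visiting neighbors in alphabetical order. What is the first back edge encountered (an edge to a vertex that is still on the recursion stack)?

D->I

DFS from I (visiting neighbors in alphabetical order); mark gray on enter, black on exit:
I gray
  A gray
    C gray
    C black
  A black
  E gray
    E→A: A black — skip
    D gray
      B gray
        B→A: A black — skip
        B→C: C black — skip
        F gray
          F→A: A black — skip
        F black
      B black
      D→I: I is gray → back edge
First back edge: D → I.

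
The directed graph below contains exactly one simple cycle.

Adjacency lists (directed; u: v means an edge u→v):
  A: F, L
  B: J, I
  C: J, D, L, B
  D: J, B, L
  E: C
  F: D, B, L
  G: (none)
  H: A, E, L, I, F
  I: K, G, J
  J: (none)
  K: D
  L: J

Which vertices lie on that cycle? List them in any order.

B, D, I, K

DFS with gray/black marking from I:
I gray
  K gray
    D gray
      J gray
      J black
      B gray
        B→J: J black — skip
        B→I: I is gray → back edge
Back edge closes the cycle I → K → D → B → I; its vertices are {B, D, I, K}.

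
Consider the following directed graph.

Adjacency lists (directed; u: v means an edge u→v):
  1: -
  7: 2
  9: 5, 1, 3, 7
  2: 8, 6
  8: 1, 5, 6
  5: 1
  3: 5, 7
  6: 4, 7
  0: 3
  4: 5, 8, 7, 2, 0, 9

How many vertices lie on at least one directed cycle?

8

A vertex is on a directed cycle iff it belongs to a strongly connected component of size ≥ 2 (or has a self-loop).
The vertices on cycles are {0, 2, 3, 4, 6, 7, 8, 9} — 8 in total.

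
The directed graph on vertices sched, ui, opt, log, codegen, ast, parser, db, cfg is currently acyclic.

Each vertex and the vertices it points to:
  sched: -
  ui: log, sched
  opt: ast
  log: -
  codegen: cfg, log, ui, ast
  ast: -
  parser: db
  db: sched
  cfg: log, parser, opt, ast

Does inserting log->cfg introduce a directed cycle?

Yes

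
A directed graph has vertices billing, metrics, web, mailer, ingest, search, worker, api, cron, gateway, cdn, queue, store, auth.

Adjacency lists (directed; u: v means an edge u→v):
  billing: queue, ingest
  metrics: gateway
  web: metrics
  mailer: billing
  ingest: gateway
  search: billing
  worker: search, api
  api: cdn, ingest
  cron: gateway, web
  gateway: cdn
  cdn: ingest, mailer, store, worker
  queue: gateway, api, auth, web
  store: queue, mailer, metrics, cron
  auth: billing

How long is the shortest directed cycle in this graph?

3

For each vertex v, BFS finds the shortest path from v back to v.
The shortest such closed walk is cdn → ingest → gateway → cdn, length 3.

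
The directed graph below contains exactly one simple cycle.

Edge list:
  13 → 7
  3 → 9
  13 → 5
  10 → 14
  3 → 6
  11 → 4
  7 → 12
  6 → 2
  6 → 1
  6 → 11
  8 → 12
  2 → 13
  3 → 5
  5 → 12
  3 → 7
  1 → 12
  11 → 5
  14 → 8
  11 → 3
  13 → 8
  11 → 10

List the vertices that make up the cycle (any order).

3, 6, 11

DFS with gray/black marking from 6:
6 gray
  11 gray
    3 gray
      3→6: 6 is gray → back edge
Back edge closes the cycle 6 → 11 → 3 → 6; its vertices are {3, 6, 11}.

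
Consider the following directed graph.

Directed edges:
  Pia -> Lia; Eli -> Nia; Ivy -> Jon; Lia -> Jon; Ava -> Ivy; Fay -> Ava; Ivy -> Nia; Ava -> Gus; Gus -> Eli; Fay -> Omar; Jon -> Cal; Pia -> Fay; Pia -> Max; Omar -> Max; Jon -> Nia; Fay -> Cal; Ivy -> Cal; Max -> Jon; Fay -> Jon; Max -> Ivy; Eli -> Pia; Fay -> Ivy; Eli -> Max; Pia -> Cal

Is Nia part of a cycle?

Nia lies on a cycle iff there is a path from Nia back to itself.
Exploring from Nia, it never reaches itself; equivalently, its strongly connected component is a singleton.

No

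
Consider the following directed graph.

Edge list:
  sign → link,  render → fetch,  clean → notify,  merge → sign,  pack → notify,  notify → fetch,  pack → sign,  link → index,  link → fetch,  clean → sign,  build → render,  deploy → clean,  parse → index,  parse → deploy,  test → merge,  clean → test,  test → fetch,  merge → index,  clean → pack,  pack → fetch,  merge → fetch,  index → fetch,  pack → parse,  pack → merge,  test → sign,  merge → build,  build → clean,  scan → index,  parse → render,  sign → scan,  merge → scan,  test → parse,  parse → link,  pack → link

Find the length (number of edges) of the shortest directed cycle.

4

For each vertex v, BFS finds the shortest path from v back to v.
The shortest such closed walk is clean → pack → merge → build → clean, length 4.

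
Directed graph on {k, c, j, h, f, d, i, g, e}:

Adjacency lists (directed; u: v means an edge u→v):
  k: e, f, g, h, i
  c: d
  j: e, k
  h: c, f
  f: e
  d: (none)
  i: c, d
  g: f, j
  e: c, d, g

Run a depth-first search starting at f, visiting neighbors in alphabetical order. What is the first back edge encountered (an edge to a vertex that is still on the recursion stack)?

g→f

DFS from f (visiting neighbors in alphabetical order); mark gray on enter, black on exit:
f gray
  e gray
    c gray
      d gray
      d black
    c black
    e→d: d black — skip
    g gray
      g→f: f is gray → back edge
First back edge: g → f.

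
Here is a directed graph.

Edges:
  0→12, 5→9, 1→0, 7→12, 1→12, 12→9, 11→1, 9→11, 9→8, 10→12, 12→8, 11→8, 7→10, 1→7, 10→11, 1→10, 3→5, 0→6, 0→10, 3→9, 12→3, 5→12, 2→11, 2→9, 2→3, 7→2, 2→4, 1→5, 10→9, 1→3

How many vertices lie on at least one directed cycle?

A vertex is on a directed cycle iff it belongs to a strongly connected component of size ≥ 2 (or has a self-loop).
The vertices on cycles are {0, 1, 2, 3, 5, 7, 9, 10, 11, 12} — 10 in total.

10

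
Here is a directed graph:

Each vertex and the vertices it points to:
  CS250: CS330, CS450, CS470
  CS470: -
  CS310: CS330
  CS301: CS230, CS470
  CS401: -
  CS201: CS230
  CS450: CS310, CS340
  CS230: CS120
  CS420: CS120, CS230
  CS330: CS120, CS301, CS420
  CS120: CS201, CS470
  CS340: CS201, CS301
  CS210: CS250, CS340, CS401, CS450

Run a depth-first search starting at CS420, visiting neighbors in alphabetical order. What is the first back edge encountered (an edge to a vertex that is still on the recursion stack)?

DFS from CS420 (visiting neighbors in alphabetical order); mark gray on enter, black on exit:
CS420 gray
  CS120 gray
    CS201 gray
      CS230 gray
        CS230→CS120: CS120 is gray → back edge
First back edge: CS230 → CS120.

CS230→CS120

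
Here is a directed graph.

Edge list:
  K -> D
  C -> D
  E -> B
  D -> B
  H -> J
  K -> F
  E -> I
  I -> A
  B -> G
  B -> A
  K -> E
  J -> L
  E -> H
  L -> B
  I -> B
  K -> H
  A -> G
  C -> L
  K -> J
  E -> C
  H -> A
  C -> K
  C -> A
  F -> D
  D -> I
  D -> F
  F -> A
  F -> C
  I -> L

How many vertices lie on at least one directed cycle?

5

A vertex is on a directed cycle iff it belongs to a strongly connected component of size ≥ 2 (or has a self-loop).
The vertices on cycles are {C, D, E, F, K} — 5 in total.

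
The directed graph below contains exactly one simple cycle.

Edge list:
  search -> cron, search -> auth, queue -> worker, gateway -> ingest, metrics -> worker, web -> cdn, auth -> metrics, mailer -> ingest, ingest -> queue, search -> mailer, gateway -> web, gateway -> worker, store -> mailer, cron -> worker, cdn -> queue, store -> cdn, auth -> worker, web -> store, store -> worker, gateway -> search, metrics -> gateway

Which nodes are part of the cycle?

DFS with gray/black marking from gateway:
gateway gray
  web gray
    cdn gray
      queue gray
        worker gray
        worker black
      queue black
    cdn black
    store gray
      mailer gray
        ingest gray
          ingest→queue: queue black — skip
        ingest black
      mailer black
      store→worker: worker black — skip
      store→cdn: cdn black — skip
    store black
  web black
  search gray
    auth gray
      metrics gray
        metrics→gateway: gateway is gray → back edge
Back edge closes the cycle gateway → search → auth → metrics → gateway; its vertices are {auth, search, gateway, metrics}.

auth, search, gateway, metrics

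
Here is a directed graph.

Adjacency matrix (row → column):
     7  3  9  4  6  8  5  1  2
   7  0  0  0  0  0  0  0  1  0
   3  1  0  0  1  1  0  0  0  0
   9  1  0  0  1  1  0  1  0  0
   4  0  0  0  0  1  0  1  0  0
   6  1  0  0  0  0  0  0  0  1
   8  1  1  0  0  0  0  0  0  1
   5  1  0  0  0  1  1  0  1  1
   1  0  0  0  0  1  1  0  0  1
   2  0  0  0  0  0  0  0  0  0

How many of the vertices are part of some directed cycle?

7

A vertex is on a directed cycle iff it belongs to a strongly connected component of size ≥ 2 (or has a self-loop).
The vertices on cycles are {1, 3, 4, 5, 6, 7, 8} — 7 in total.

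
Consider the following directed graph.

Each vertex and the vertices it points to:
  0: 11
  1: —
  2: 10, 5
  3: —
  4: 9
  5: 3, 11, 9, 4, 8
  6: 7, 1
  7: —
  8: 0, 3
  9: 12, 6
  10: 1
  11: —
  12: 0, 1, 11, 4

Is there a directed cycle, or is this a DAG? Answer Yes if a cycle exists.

DFS with white/gray/black marking, starting from 6:
6 gray
  7 gray
  7 black
  1 gray
  1 black
6 black
0 gray
  11 gray
  11 black
0 black
2 gray
  10 gray
    10→1: 1 black — skip
  10 black
  5 gray
    3 gray
    3 black
    5→11: 11 black — skip
    9 gray
      12 gray
        12→0: 0 black — skip
        12→1: 1 black — skip
        12→11: 11 black — skip
        4 gray
          4→9: 9 is gray → back edge
Back edge found, so a cycle exists: 9 → 12 → 4 → 9.

Yes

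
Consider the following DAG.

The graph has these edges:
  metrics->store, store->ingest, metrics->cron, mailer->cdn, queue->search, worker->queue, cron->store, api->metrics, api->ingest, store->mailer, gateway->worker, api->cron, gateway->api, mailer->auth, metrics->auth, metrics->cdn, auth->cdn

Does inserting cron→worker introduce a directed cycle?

No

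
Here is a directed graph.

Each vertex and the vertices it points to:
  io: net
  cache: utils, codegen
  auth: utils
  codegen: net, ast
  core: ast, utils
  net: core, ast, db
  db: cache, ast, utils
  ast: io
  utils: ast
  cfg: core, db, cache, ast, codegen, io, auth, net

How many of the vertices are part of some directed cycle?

8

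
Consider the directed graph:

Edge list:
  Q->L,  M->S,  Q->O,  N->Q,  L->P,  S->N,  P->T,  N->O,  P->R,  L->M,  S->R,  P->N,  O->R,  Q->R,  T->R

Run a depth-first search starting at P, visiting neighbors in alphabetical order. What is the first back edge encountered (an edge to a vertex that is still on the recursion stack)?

S->N

DFS from P (visiting neighbors in alphabetical order); mark gray on enter, black on exit:
P gray
  N gray
    O gray
      R gray
      R black
    O black
    Q gray
      L gray
        M gray
          S gray
            S→N: N is gray → back edge
First back edge: S → N.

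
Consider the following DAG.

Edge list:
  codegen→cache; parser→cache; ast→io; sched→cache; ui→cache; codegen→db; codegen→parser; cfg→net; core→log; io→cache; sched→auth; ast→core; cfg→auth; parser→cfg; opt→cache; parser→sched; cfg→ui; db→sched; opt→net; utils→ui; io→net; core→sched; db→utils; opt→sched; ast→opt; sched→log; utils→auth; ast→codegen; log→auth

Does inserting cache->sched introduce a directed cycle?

Yes

Adding cache→sched creates a cycle iff sched can already reach cache.
Path from sched: sched → cache.
So sched → … → cache → sched is a cycle.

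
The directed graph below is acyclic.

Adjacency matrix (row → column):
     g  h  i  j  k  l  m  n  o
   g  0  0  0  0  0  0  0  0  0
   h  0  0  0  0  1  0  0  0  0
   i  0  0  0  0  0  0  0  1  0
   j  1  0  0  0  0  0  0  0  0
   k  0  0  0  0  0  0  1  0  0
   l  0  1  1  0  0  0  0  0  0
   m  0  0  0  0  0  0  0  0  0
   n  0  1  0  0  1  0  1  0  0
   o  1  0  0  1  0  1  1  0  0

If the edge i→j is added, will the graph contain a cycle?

No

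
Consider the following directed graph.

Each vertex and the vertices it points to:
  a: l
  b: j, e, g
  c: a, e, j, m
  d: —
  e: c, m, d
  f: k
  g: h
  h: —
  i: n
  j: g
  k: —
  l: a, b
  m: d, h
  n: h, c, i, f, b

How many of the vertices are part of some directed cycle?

A vertex is on a directed cycle iff it belongs to a strongly connected component of size ≥ 2 (or has a self-loop).
The vertices on cycles are {a, b, c, e, i, l, n} — 7 in total.

7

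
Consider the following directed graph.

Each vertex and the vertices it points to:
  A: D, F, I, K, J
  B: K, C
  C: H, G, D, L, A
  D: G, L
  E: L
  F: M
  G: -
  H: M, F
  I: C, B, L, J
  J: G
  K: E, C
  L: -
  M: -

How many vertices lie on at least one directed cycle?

A vertex is on a directed cycle iff it belongs to a strongly connected component of size ≥ 2 (or has a self-loop).
The vertices on cycles are {A, B, C, I, K} — 5 in total.

5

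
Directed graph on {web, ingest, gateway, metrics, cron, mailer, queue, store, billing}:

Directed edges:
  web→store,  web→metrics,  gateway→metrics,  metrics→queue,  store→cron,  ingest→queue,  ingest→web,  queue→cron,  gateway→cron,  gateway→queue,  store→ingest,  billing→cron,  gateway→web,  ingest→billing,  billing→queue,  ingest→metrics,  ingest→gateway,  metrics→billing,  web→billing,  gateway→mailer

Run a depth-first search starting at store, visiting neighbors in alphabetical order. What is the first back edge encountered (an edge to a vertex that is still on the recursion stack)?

DFS from store (visiting neighbors in alphabetical order); mark gray on enter, black on exit:
store gray
  cron gray
  cron black
  ingest gray
    billing gray
      billing→cron: cron black — skip
      queue gray
        queue→cron: cron black — skip
      queue black
    billing black
    gateway gray
      gateway→cron: cron black — skip
      mailer gray
      mailer black
      metrics gray
        metrics→billing: billing black — skip
        metrics→queue: queue black — skip
      metrics black
      gateway→queue: queue black — skip
      web gray
        web→billing: billing black — skip
        web→metrics: metrics black — skip
        web→store: store is gray → back edge
First back edge: web → store.

web→store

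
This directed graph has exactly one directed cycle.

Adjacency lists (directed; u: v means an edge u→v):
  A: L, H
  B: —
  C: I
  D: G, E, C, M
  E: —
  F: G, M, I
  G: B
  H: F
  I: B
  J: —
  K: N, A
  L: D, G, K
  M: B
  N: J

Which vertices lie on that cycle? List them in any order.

A, K, L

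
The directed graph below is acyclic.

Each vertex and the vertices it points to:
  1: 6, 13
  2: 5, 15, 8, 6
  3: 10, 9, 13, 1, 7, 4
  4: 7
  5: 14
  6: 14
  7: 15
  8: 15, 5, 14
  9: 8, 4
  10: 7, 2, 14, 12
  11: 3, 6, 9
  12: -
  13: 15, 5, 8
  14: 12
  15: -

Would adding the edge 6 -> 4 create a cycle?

Adding 6→4 creates a cycle iff 4 can already reach 6.
Explore from 4: no path reaches 6. The graph stays acyclic.

No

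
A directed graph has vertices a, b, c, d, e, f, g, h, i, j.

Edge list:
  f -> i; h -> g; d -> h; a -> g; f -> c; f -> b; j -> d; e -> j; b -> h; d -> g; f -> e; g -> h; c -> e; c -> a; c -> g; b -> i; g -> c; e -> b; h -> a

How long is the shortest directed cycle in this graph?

2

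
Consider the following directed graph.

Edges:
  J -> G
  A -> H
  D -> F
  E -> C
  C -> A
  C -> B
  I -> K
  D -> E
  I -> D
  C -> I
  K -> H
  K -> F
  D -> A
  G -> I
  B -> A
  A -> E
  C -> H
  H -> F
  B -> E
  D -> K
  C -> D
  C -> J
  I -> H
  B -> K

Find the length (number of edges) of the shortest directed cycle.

For each vertex v, BFS finds the shortest path from v back to v.
The shortest such closed walk is C → A → E → C, length 3.

3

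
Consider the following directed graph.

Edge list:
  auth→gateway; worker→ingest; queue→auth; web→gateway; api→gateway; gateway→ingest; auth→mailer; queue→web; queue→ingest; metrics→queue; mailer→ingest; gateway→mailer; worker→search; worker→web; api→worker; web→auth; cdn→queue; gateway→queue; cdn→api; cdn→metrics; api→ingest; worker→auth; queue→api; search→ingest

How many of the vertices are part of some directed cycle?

A vertex is on a directed cycle iff it belongs to a strongly connected component of size ≥ 2 (or has a self-loop).
The vertices on cycles are {api, web, auth, queue, worker, gateway} — 6 in total.

6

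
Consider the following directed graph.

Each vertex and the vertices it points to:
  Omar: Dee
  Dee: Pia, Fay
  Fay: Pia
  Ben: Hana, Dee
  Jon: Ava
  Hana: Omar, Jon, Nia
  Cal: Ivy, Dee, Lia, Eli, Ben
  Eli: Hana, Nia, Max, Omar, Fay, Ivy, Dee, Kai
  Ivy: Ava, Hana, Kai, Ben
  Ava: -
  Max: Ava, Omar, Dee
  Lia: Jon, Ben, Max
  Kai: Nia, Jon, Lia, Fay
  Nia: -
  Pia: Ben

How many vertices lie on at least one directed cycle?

A vertex is on a directed cycle iff it belongs to a strongly connected component of size ≥ 2 (or has a self-loop).
The vertices on cycles are {Ben, Dee, Fay, Pia, Hana, Omar} — 6 in total.

6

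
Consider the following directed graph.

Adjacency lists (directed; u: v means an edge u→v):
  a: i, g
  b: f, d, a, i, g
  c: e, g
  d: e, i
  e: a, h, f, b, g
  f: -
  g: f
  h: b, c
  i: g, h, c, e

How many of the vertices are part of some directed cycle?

7

A vertex is on a directed cycle iff it belongs to a strongly connected component of size ≥ 2 (or has a self-loop).
The vertices on cycles are {a, b, c, d, e, h, i} — 7 in total.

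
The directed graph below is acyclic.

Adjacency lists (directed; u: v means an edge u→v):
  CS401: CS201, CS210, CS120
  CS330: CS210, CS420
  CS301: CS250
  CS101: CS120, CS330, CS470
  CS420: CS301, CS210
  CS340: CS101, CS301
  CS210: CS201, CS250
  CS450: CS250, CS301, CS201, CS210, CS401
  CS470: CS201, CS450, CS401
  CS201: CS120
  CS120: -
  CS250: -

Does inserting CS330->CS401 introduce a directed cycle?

No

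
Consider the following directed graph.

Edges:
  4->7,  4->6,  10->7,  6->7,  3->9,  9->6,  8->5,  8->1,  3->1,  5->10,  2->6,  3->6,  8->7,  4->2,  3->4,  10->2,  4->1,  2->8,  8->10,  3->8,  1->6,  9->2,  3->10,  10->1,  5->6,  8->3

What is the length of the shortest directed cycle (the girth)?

2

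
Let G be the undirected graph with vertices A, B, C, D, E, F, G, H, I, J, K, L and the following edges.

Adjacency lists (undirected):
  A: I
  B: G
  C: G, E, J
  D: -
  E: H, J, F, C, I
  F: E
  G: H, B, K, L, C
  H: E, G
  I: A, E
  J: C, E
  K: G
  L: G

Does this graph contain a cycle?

DFS, tracking each vertex's parent; an edge to a visited non-parent vertex closes a cycle.
Start from B:
visit B (parent –)
  visit G (parent B)
    visit H (parent G)
      visit E (parent H)
        E–H: parent, skip
        visit J (parent E)
          visit C (parent J)
            C–G: G visited and ≠ parent → cycle
Cycle: G – H – E – J – C – G.

Yes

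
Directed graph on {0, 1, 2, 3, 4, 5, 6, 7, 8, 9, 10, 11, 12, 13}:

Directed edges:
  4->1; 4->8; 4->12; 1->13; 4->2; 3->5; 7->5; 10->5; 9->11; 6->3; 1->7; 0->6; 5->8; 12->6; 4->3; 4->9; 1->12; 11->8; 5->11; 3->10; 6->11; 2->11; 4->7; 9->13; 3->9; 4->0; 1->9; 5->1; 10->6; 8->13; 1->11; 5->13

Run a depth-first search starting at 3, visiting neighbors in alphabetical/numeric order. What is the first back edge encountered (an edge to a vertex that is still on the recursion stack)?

7→5

DFS from 3 (visiting neighbors in alphabetical/numeric order); mark gray on enter, black on exit:
3 gray
  5 gray
    1 gray
      7 gray
        7→5: 5 is gray → back edge
First back edge: 7 → 5.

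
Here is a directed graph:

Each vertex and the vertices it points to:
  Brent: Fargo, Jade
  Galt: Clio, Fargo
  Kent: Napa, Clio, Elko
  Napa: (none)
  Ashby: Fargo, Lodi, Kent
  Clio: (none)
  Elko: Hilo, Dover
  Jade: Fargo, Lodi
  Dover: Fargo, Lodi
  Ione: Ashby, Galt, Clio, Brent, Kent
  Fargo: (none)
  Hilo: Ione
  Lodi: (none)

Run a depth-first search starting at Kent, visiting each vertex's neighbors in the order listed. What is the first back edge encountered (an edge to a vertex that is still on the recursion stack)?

DFS from Kent (visiting each vertex's neighbors in the order listed); mark gray on enter, black on exit:
Kent gray
  Napa gray
  Napa black
  Clio gray
  Clio black
  Elko gray
    Hilo gray
      Ione gray
        Ashby gray
          Fargo gray
          Fargo black
          Lodi gray
          Lodi black
          Ashby→Kent: Kent is gray → back edge
First back edge: Ashby → Kent.

Ashby→Kent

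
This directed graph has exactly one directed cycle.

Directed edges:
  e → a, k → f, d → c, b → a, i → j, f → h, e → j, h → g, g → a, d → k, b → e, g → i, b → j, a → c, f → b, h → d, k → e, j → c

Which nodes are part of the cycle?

d, f, h, k

DFS with gray/black marking from k:
k gray
  f gray
    b gray
      e gray
        j gray
          c gray
          c black
        j black
        a gray
          a→c: c black — skip
        a black
      e black
      b→j: j black — skip
      b→a: a black — skip
    b black
    h gray
      d gray
        d→k: k is gray → back edge
Back edge closes the cycle k → f → h → d → k; its vertices are {d, f, h, k}.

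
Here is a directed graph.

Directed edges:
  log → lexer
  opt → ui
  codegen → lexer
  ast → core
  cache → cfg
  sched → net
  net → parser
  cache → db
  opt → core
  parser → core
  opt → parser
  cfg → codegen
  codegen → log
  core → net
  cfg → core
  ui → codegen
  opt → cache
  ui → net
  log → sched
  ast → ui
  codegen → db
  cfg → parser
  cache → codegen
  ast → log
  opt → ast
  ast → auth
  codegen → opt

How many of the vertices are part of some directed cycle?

9

A vertex is on a directed cycle iff it belongs to a strongly connected component of size ≥ 2 (or has a self-loop).
The vertices on cycles are {ui, ast, cfg, net, opt, core, cache, parser, codegen} — 9 in total.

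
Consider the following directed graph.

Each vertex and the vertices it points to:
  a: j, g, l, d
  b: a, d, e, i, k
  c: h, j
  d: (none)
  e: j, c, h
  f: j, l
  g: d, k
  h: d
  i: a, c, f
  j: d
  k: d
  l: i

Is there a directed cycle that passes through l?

l is on a cycle iff l can reach itself via ≥1 edge.
l → i → a → l — yes.

Yes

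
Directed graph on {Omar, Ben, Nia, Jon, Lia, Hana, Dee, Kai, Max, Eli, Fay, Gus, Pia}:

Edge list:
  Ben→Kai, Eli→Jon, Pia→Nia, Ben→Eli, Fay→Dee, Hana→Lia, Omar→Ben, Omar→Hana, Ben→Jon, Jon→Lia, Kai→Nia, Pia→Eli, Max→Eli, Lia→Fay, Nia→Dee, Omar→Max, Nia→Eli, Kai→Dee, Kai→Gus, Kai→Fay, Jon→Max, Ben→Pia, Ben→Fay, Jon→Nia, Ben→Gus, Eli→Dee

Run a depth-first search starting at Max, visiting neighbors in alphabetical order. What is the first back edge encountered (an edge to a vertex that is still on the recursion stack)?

DFS from Max (visiting neighbors in alphabetical order); mark gray on enter, black on exit:
Max gray
  Eli gray
    Dee gray
    Dee black
    Jon gray
      Lia gray
        Fay gray
          Fay→Dee: Dee black — skip
        Fay black
      Lia black
      Jon→Max: Max is gray → back edge
First back edge: Jon → Max.

Jon->Max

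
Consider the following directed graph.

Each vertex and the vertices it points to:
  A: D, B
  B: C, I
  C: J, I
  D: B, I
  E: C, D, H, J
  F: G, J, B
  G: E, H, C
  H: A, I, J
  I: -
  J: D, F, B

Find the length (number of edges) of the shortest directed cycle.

2

For each vertex v, BFS finds the shortest path from v back to v.
The shortest such closed walk is F → J → F, length 2.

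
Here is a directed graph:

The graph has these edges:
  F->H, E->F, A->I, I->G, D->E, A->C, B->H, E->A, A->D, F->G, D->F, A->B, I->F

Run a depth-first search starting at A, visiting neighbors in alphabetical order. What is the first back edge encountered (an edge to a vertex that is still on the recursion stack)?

E->A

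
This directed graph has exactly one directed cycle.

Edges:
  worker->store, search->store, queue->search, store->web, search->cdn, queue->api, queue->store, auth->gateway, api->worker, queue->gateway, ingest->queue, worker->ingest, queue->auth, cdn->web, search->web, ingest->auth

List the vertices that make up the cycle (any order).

api, queue, ingest, worker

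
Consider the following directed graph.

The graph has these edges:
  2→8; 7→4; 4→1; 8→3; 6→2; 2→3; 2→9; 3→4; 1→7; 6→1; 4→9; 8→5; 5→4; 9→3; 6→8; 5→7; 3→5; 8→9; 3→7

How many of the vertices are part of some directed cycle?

6

A vertex is on a directed cycle iff it belongs to a strongly connected component of size ≥ 2 (or has a self-loop).
The vertices on cycles are {1, 3, 4, 5, 7, 9} — 6 in total.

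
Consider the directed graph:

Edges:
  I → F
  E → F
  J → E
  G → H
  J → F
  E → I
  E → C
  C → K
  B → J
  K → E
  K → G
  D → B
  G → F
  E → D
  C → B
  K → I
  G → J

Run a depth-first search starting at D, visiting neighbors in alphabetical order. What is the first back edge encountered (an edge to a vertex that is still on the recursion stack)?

DFS from D (visiting neighbors in alphabetical order); mark gray on enter, black on exit:
D gray
  B gray
    J gray
      E gray
        C gray
          C→B: B is gray → back edge
First back edge: C → B.

C→B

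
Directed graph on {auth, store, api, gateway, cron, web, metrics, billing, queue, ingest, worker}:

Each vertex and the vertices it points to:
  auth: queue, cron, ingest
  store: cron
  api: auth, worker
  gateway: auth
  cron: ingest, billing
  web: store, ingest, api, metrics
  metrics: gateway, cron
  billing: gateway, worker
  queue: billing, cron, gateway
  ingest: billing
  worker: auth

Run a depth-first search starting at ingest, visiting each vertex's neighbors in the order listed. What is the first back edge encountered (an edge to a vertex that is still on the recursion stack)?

queue->billing

DFS from ingest (visiting each vertex's neighbors in the order listed); mark gray on enter, black on exit:
ingest gray
  billing gray
    gateway gray
      auth gray
        queue gray
          queue→billing: billing is gray → back edge
First back edge: queue → billing.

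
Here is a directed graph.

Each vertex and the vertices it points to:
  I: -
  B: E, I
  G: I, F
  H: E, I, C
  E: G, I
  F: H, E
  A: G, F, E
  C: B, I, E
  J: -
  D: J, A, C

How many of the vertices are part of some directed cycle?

6

A vertex is on a directed cycle iff it belongs to a strongly connected component of size ≥ 2 (or has a self-loop).
The vertices on cycles are {B, C, E, F, G, H} — 6 in total.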